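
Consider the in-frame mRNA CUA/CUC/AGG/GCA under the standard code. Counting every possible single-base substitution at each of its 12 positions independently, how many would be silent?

Codon 1 (CUA, Leu): 4 synonymous substitutions.
Codon 2 (CUC, Leu): 3 synonymous substitutions.
Codon 3 (AGG, Arg): 2 synonymous substitutions.
Codon 4 (GCA, Ala): 3 synonymous substitutions.
Total: 4 + 3 + 2 + 3 = 12.

12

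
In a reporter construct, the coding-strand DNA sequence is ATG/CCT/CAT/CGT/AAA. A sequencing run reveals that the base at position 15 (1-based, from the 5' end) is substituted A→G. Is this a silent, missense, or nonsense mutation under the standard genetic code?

Position 15 falls in codon 5: AAA → Lys.
After the substitution the codon is AAG → Lys.
Both encode Lys, so the change is synonymous.

silent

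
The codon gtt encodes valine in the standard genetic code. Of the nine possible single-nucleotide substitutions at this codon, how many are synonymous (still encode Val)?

3

Position 1: none → 0 synonymous.
Position 2: none → 0 synonymous.
Position 3: GTC, GTA, GTG → 3 synonymous.
Total: 0 + 0 + 3 = 3.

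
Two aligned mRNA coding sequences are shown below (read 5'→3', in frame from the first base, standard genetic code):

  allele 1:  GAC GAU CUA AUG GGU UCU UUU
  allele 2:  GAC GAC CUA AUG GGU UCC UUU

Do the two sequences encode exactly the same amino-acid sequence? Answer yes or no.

yes

Codon 1: GAC Asp / GAC Asp — identical.
Codon 2: GAU Asp / GAC Asp — synonymous.
Codon 3: CUA Leu / CUA Leu — identical.
Codon 4: AUG Met / AUG Met — identical.
Codon 5: GGU Gly / GGU Gly — identical.
Codon 6: UCU Ser / UCC Ser — synonymous.
Codon 7: UUU Phe / UUU Phe — identical.
Nonsynonymous differences: 0 → same protein.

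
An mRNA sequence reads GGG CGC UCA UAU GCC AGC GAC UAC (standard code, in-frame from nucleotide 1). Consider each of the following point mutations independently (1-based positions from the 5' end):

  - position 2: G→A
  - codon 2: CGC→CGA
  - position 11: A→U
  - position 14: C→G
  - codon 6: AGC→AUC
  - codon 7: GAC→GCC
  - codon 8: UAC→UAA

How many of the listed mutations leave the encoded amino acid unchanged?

1

Codon 1: GGG (Gly) → GAG (Glu) — missense.
Codon 2: CGC (Arg) → CGA (Arg) — synonymous.
Codon 4: UAU (Tyr) → UUU (Phe) — missense.
Codon 5: GCC (Ala) → GGC (Gly) — missense.
Codon 6: AGC (Ser) → AUC (Ile) — missense.
Codon 7: GAC (Asp) → GCC (Ala) — missense.
Codon 8: UAC (Tyr) → UAA (Stop) — nonsense.
Synonymous: 1 of 7.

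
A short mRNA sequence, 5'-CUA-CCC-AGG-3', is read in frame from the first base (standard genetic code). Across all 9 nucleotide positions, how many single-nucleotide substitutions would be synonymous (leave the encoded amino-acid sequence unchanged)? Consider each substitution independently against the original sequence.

Codon 1 (CUA, Leu): 4 synonymous substitutions.
Codon 2 (CCC, Pro): 3 synonymous substitutions.
Codon 3 (AGG, Arg): 2 synonymous substitutions.
Total: 4 + 3 + 2 = 9.

9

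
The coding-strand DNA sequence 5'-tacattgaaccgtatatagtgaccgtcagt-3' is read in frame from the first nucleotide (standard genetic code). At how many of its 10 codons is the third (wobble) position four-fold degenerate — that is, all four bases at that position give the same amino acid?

4

Codon 1 TAC (Tyr): third position 2-fold.
Codon 2 ATT (Ile): third position 3-fold.
Codon 3 GAA (Glu): third position 2-fold.
Codon 4 CCG (Pro): third position 4-fold.
Codon 5 TAT (Tyr): third position 2-fold.
Codon 6 ATA (Ile): third position 3-fold.
Codon 7 GTG (Val): third position 4-fold.
Codon 8 ACC (Thr): third position 4-fold.
Codon 9 GTC (Val): third position 4-fold.
Codon 10 AGT (Ser): third position 2-fold.
Four-fold degenerate third positions: 4.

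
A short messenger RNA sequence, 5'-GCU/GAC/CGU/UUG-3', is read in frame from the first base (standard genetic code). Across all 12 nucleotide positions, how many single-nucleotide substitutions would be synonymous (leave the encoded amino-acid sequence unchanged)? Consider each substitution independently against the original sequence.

Codon 1 (GCU, Ala): 3 synonymous substitutions.
Codon 2 (GAC, Asp): 1 synonymous substitution.
Codon 3 (CGU, Arg): 3 synonymous substitutions.
Codon 4 (UUG, Leu): 2 synonymous substitutions.
Total: 3 + 1 + 3 + 2 = 9.

9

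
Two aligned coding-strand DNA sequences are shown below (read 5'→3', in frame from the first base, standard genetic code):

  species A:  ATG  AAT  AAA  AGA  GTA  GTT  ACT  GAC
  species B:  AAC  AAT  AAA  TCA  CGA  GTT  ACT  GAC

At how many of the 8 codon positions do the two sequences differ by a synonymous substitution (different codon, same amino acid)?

0

Codon 1: ATG Met / AAC Asn — nonsynonymous.
Codon 2: AAT Asn / AAT Asn — identical.
Codon 3: AAA Lys / AAA Lys — identical.
Codon 4: AGA Arg / TCA Ser — nonsynonymous.
Codon 5: GTA Val / CGA Arg — nonsynonymous.
Codon 6: GTT Val / GTT Val — identical.
Codon 7: ACT Thr / ACT Thr — identical.
Codon 8: GAC Asp / GAC Asp — identical.
Synonymous differences: 0.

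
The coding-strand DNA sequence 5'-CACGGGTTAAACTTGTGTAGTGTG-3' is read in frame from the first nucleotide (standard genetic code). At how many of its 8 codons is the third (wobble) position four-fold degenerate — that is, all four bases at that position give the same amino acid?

Codon 1 CAC (His): third position 2-fold.
Codon 2 GGG (Gly): third position 4-fold.
Codon 3 TTA (Leu): third position 2-fold.
Codon 4 AAC (Asn): third position 2-fold.
Codon 5 TTG (Leu): third position 2-fold.
Codon 6 TGT (Cys): third position 2-fold.
Codon 7 AGT (Ser): third position 2-fold.
Codon 8 GTG (Val): third position 4-fold.
Four-fold degenerate third positions: 2.

2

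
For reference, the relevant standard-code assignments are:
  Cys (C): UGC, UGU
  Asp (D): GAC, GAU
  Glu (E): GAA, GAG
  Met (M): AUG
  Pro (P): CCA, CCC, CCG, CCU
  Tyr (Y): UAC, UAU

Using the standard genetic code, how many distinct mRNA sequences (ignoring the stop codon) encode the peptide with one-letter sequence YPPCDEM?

Tyr: 2 codons.
Pro: 4 codons.
Pro: 4 codons.
Cys: 2 codons.
Asp: 2 codons.
Glu: 2 codons.
Met: 1 codon.
2 × 4 × 4 × 2 × 2 × 2 × 1 = 256.

256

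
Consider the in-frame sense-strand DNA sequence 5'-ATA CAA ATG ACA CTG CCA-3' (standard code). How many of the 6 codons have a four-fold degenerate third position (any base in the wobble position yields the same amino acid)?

3

Codon 1 ATA (Ile): third position 3-fold.
Codon 2 CAA (Gln): third position 2-fold.
Codon 3 ATG (Met): third position 1-fold.
Codon 4 ACA (Thr): third position 4-fold.
Codon 5 CTG (Leu): third position 4-fold.
Codon 6 CCA (Pro): third position 4-fold.
Four-fold degenerate third positions: 3.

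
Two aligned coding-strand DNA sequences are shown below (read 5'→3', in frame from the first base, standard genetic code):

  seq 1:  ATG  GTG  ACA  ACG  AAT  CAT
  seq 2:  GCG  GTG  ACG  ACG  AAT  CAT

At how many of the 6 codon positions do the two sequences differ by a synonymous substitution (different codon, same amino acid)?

1

Codon 1: ATG Met / GCG Ala — nonsynonymous.
Codon 2: GTG Val / GTG Val — identical.
Codon 3: ACA Thr / ACG Thr — synonymous.
Codon 4: ACG Thr / ACG Thr — identical.
Codon 5: AAT Asn / AAT Asn — identical.
Codon 6: CAT His / CAT His — identical.
Synonymous differences: 1.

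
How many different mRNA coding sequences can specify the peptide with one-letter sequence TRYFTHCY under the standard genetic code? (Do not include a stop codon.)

Thr: 4 codons.
Arg: 6 codons.
Tyr: 2 codons.
Phe: 2 codons.
Thr: 4 codons.
His: 2 codons.
Cys: 2 codons.
Tyr: 2 codons.
4 × 6 × 2 × 2 × 4 × 2 × 2 × 2 = 3072.

3072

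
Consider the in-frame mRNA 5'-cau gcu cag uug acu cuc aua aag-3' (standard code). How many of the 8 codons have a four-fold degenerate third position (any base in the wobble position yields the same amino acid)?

Codon 1 CAU (His): third position 2-fold.
Codon 2 GCU (Ala): third position 4-fold.
Codon 3 CAG (Gln): third position 2-fold.
Codon 4 UUG (Leu): third position 2-fold.
Codon 5 ACU (Thr): third position 4-fold.
Codon 6 CUC (Leu): third position 4-fold.
Codon 7 AUA (Ile): third position 3-fold.
Codon 8 AAG (Lys): third position 2-fold.
Four-fold degenerate third positions: 3.

3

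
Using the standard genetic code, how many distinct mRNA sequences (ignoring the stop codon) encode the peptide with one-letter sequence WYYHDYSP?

Trp: 1 codon.
Tyr: 2 codons.
Tyr: 2 codons.
His: 2 codons.
Asp: 2 codons.
Tyr: 2 codons.
Ser: 6 codons.
Pro: 4 codons.
1 × 2 × 2 × 2 × 2 × 2 × 6 × 4 = 768.

768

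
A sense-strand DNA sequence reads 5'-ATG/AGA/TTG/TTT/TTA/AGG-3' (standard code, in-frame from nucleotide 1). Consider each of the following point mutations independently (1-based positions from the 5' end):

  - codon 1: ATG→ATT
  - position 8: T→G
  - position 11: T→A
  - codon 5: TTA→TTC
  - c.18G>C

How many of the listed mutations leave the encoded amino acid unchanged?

0

Codon 1: ATG (Met) → ATT (Ile) — missense.
Codon 3: TTG (Leu) → TGG (Trp) — missense.
Codon 4: TTT (Phe) → TAT (Tyr) — missense.
Codon 5: TTA (Leu) → TTC (Phe) — missense.
Codon 6: AGG (Arg) → AGC (Ser) — missense.
Synonymous: 0 of 5.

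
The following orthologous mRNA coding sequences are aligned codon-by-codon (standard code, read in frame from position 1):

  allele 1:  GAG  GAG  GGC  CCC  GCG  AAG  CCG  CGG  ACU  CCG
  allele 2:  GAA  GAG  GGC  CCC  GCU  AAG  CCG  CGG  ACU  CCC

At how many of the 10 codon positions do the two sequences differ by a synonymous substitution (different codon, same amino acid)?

Codon 1: GAG Glu / GAA Glu — synonymous.
Codon 2: GAG Glu / GAG Glu — identical.
Codon 3: GGC Gly / GGC Gly — identical.
Codon 4: CCC Pro / CCC Pro — identical.
Codon 5: GCG Ala / GCU Ala — synonymous.
Codon 6: AAG Lys / AAG Lys — identical.
Codon 7: CCG Pro / CCG Pro — identical.
Codon 8: CGG Arg / CGG Arg — identical.
Codon 9: ACU Thr / ACU Thr — identical.
Codon 10: CCG Pro / CCC Pro — synonymous.
Synonymous differences: 3.

3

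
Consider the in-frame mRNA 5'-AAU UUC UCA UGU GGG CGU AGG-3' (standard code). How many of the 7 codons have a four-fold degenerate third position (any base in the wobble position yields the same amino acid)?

Codon 1 AAU (Asn): third position 2-fold.
Codon 2 UUC (Phe): third position 2-fold.
Codon 3 UCA (Ser): third position 4-fold.
Codon 4 UGU (Cys): third position 2-fold.
Codon 5 GGG (Gly): third position 4-fold.
Codon 6 CGU (Arg): third position 4-fold.
Codon 7 AGG (Arg): third position 2-fold.
Four-fold degenerate third positions: 3.

3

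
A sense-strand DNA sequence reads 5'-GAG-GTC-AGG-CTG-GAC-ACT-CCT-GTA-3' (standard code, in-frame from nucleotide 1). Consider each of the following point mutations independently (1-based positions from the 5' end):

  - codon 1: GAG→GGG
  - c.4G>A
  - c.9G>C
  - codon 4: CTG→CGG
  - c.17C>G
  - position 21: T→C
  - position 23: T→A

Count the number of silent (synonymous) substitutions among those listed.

Codon 1: GAG (Glu) → GGG (Gly) — missense.
Codon 2: GTC (Val) → ATC (Ile) — missense.
Codon 3: AGG (Arg) → AGC (Ser) — missense.
Codon 4: CTG (Leu) → CGG (Arg) — missense.
Codon 6: ACT (Thr) → AGT (Ser) — missense.
Codon 7: CCT (Pro) → CCC (Pro) — synonymous.
Codon 8: GTA (Val) → GAA (Glu) — missense.
Synonymous: 1 of 7.

1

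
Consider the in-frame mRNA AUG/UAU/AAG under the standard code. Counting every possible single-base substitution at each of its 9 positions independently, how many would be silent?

Codon 1 (AUG, Met): 0 synonymous substitutions.
Codon 2 (UAU, Tyr): 1 synonymous substitution.
Codon 3 (AAG, Lys): 1 synonymous substitution.
Total: 0 + 1 + 1 = 2.

2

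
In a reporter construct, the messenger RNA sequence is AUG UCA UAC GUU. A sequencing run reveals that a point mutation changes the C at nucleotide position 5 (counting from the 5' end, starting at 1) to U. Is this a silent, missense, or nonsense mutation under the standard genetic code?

missense

Position 5 falls in codon 2: UCA → Ser.
After the substitution the codon is UUA → Leu.
Ser ≠ Leu, so this is a missense mutation.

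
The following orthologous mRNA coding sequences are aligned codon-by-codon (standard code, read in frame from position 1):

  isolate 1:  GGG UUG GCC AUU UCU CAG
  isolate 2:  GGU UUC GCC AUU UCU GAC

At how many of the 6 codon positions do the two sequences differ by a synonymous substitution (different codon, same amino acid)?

1

Codon 1: GGG Gly / GGU Gly — synonymous.
Codon 2: UUG Leu / UUC Phe — nonsynonymous.
Codon 3: GCC Ala / GCC Ala — identical.
Codon 4: AUU Ile / AUU Ile — identical.
Codon 5: UCU Ser / UCU Ser — identical.
Codon 6: CAG Gln / GAC Asp — nonsynonymous.
Synonymous differences: 1.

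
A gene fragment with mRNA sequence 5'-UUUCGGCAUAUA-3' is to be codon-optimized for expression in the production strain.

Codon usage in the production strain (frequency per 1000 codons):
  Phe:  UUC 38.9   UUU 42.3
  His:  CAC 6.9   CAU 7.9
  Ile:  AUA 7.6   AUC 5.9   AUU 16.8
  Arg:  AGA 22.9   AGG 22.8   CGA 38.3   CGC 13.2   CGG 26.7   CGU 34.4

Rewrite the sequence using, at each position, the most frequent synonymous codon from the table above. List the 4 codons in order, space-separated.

UUU CGA CAU AUU

Codon 1 (Phe): best is UUU at 42.3.
Codon 2 (Arg): best is CGA at 38.3.
Codon 3 (His): best is CAU at 7.9.
Codon 4 (Ile): best is AUU at 16.8.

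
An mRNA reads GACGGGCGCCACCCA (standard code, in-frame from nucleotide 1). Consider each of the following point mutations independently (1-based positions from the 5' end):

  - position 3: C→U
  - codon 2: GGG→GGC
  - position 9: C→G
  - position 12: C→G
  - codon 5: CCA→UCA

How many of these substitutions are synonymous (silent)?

Codon 1: GAC (Asp) → GAU (Asp) — synonymous.
Codon 2: GGG (Gly) → GGC (Gly) — synonymous.
Codon 3: CGC (Arg) → CGG (Arg) — synonymous.
Codon 4: CAC (His) → CAG (Gln) — missense.
Codon 5: CCA (Pro) → UCA (Ser) — missense.
Synonymous: 3 of 5.

3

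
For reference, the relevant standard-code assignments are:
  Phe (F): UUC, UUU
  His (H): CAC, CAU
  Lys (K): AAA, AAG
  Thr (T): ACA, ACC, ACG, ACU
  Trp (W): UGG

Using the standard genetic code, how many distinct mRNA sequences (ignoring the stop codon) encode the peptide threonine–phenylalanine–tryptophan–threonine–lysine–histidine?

128

Thr: 4 codons.
Phe: 2 codons.
Trp: 1 codon.
Thr: 4 codons.
Lys: 2 codons.
His: 2 codons.
4 × 2 × 1 × 4 × 2 × 2 = 128.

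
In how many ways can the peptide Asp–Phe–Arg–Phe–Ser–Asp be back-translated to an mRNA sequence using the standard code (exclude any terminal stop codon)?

576

Asp: 2 codons.
Phe: 2 codons.
Arg: 6 codons.
Phe: 2 codons.
Ser: 6 codons.
Asp: 2 codons.
2 × 2 × 6 × 2 × 6 × 2 = 576.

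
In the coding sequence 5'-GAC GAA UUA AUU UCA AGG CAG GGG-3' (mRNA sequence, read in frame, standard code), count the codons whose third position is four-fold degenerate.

2

Codon 1 GAC (Asp): third position 2-fold.
Codon 2 GAA (Glu): third position 2-fold.
Codon 3 UUA (Leu): third position 2-fold.
Codon 4 AUU (Ile): third position 3-fold.
Codon 5 UCA (Ser): third position 4-fold.
Codon 6 AGG (Arg): third position 2-fold.
Codon 7 CAG (Gln): third position 2-fold.
Codon 8 GGG (Gly): third position 4-fold.
Four-fold degenerate third positions: 2.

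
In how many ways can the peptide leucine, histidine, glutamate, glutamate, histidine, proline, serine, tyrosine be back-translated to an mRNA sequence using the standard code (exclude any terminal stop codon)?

Leu: 6 codons.
His: 2 codons.
Glu: 2 codons.
Glu: 2 codons.
His: 2 codons.
Pro: 4 codons.
Ser: 6 codons.
Tyr: 2 codons.
6 × 2 × 2 × 2 × 2 × 4 × 6 × 2 = 4608.

4608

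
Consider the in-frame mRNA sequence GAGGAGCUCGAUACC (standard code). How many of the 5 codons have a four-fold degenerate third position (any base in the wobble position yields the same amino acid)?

2

Codon 1 GAG (Glu): third position 2-fold.
Codon 2 GAG (Glu): third position 2-fold.
Codon 3 CUC (Leu): third position 4-fold.
Codon 4 GAU (Asp): third position 2-fold.
Codon 5 ACC (Thr): third position 4-fold.
Four-fold degenerate third positions: 2.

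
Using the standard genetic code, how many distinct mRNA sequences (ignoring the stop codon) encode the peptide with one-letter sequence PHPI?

Pro: 4 codons.
His: 2 codons.
Pro: 4 codons.
Ile: 3 codons.
4 × 2 × 4 × 3 = 96.

96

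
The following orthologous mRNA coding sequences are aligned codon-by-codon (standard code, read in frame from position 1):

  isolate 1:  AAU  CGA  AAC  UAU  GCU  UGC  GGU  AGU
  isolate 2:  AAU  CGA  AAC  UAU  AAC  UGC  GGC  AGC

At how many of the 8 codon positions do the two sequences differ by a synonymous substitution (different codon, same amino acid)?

Codon 1: AAU Asn / AAU Asn — identical.
Codon 2: CGA Arg / CGA Arg — identical.
Codon 3: AAC Asn / AAC Asn — identical.
Codon 4: UAU Tyr / UAU Tyr — identical.
Codon 5: GCU Ala / AAC Asn — nonsynonymous.
Codon 6: UGC Cys / UGC Cys — identical.
Codon 7: GGU Gly / GGC Gly — synonymous.
Codon 8: AGU Ser / AGC Ser — synonymous.
Synonymous differences: 2.

2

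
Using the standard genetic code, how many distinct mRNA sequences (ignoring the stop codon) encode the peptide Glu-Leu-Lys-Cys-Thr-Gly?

768

Glu: 2 codons.
Leu: 6 codons.
Lys: 2 codons.
Cys: 2 codons.
Thr: 4 codons.
Gly: 4 codons.
2 × 6 × 2 × 2 × 4 × 4 = 768.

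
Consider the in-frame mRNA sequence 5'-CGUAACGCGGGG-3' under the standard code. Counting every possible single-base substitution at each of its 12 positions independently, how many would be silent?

10

Codon 1 (CGU, Arg): 3 synonymous substitutions.
Codon 2 (AAC, Asn): 1 synonymous substitution.
Codon 3 (GCG, Ala): 3 synonymous substitutions.
Codon 4 (GGG, Gly): 3 synonymous substitutions.
Total: 3 + 1 + 3 + 3 = 10.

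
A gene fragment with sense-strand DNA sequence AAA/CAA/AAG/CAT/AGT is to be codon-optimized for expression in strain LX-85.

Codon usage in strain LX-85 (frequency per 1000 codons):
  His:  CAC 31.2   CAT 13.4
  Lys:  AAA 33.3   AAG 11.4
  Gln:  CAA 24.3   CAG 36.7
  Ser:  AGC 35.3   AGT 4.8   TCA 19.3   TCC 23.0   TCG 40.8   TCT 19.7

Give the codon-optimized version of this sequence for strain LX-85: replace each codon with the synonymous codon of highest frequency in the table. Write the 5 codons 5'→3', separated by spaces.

AAA CAG AAA CAC TCG

Codon 1 (Lys): best is AAA at 33.3.
Codon 2 (Gln): best is CAG at 36.7.
Codon 3 (Lys): best is AAA at 33.3.
Codon 4 (His): best is CAC at 31.2.
Codon 5 (Ser): best is TCG at 40.8.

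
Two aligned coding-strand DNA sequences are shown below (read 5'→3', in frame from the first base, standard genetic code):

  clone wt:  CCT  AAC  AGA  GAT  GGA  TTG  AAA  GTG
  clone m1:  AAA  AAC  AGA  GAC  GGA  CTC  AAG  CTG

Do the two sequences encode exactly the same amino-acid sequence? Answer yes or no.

no

Codon 1: CCT Pro / AAA Lys — nonsynonymous.
Codon 2: AAC Asn / AAC Asn — identical.
Codon 3: AGA Arg / AGA Arg — identical.
Codon 4: GAT Asp / GAC Asp — synonymous.
Codon 5: GGA Gly / GGA Gly — identical.
Codon 6: TTG Leu / CTC Leu — synonymous.
Codon 7: AAA Lys / AAG Lys — synonymous.
Codon 8: GTG Val / CTG Leu — nonsynonymous.
Nonsynonymous differences: 2 → different protein.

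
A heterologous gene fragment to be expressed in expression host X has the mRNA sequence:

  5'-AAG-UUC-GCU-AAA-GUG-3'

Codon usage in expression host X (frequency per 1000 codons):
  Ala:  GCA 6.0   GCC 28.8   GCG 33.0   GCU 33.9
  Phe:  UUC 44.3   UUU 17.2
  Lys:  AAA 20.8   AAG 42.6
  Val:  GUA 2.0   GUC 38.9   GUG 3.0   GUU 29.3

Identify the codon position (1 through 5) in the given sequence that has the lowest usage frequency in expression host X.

5

Codon 1 AAG (Lys): 42.6 per 1000.
Codon 2 UUC (Phe): 44.3 per 1000.
Codon 3 GCU (Ala): 33.9 per 1000.
Codon 4 AAA (Lys): 20.8 per 1000.
Codon 5 GUG (Val): 3.0 per 1000.
Lowest frequency is 3.0 at codon 5.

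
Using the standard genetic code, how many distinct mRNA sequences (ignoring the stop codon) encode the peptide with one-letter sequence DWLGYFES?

Asp: 2 codons.
Trp: 1 codon.
Leu: 6 codons.
Gly: 4 codons.
Tyr: 2 codons.
Phe: 2 codons.
Glu: 2 codons.
Ser: 6 codons.
2 × 1 × 6 × 4 × 2 × 2 × 2 × 6 = 2304.

2304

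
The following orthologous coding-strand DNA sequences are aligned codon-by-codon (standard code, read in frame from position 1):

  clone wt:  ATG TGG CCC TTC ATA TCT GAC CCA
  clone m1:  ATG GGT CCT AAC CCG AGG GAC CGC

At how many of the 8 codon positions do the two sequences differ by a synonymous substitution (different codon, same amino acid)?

Codon 1: ATG Met / ATG Met — identical.
Codon 2: TGG Trp / GGT Gly — nonsynonymous.
Codon 3: CCC Pro / CCT Pro — synonymous.
Codon 4: TTC Phe / AAC Asn — nonsynonymous.
Codon 5: ATA Ile / CCG Pro — nonsynonymous.
Codon 6: TCT Ser / AGG Arg — nonsynonymous.
Codon 7: GAC Asp / GAC Asp — identical.
Codon 8: CCA Pro / CGC Arg — nonsynonymous.
Synonymous differences: 1.

1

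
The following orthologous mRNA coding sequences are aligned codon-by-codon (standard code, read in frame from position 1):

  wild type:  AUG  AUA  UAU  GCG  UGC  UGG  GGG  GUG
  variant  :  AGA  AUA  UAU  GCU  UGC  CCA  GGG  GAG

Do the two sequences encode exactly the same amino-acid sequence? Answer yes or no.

Codon 1: AUG Met / AGA Arg — nonsynonymous.
Codon 2: AUA Ile / AUA Ile — identical.
Codon 3: UAU Tyr / UAU Tyr — identical.
Codon 4: GCG Ala / GCU Ala — synonymous.
Codon 5: UGC Cys / UGC Cys — identical.
Codon 6: UGG Trp / CCA Pro — nonsynonymous.
Codon 7: GGG Gly / GGG Gly — identical.
Codon 8: GUG Val / GAG Glu — nonsynonymous.
Nonsynonymous differences: 3 → different protein.

no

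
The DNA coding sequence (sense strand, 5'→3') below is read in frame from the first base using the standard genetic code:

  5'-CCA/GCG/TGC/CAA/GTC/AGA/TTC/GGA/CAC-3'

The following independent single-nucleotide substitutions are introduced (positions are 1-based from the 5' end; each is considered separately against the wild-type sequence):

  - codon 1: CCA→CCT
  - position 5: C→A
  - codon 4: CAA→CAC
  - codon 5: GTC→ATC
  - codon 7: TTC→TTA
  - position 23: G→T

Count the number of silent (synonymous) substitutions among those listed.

Codon 1: CCA (Pro) → CCT (Pro) — synonymous.
Codon 2: GCG (Ala) → GAG (Glu) — missense.
Codon 4: CAA (Gln) → CAC (His) — missense.
Codon 5: GTC (Val) → ATC (Ile) — missense.
Codon 7: TTC (Phe) → TTA (Leu) — missense.
Codon 8: GGA (Gly) → GTA (Val) — missense.
Synonymous: 1 of 6.

1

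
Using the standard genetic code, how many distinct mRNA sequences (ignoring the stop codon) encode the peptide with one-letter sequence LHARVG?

4608

Leu: 6 codons.
His: 2 codons.
Ala: 4 codons.
Arg: 6 codons.
Val: 4 codons.
Gly: 4 codons.
6 × 2 × 4 × 6 × 4 × 4 = 4608.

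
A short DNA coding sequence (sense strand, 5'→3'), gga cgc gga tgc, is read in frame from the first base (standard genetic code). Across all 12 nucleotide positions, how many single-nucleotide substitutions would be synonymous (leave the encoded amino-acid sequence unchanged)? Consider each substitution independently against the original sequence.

Codon 1 (GGA, Gly): 3 synonymous substitutions.
Codon 2 (CGC, Arg): 3 synonymous substitutions.
Codon 3 (GGA, Gly): 3 synonymous substitutions.
Codon 4 (TGC, Cys): 1 synonymous substitution.
Total: 3 + 3 + 3 + 1 = 10.

10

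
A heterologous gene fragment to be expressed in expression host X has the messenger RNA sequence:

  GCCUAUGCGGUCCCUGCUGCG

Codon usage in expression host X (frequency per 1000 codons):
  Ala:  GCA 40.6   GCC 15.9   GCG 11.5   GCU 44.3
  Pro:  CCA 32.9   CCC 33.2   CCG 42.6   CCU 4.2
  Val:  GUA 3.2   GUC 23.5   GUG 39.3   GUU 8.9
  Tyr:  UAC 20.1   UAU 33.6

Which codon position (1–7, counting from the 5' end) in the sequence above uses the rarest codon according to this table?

5

Codon 1 GCC (Ala): 15.9 per 1000.
Codon 2 UAU (Tyr): 33.6 per 1000.
Codon 3 GCG (Ala): 11.5 per 1000.
Codon 4 GUC (Val): 23.5 per 1000.
Codon 5 CCU (Pro): 4.2 per 1000.
Codon 6 GCU (Ala): 44.3 per 1000.
Codon 7 GCG (Ala): 11.5 per 1000.
Lowest frequency is 4.2 at codon 5.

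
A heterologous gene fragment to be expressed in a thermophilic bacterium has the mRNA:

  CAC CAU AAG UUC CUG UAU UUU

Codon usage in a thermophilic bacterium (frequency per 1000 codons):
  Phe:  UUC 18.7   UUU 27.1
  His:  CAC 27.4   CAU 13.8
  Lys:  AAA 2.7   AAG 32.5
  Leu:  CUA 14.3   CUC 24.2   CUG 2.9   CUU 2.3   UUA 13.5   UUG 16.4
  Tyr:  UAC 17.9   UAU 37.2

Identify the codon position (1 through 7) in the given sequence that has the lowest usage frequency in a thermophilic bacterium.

Codon 1 CAC (His): 27.4 per 1000.
Codon 2 CAU (His): 13.8 per 1000.
Codon 3 AAG (Lys): 32.5 per 1000.
Codon 4 UUC (Phe): 18.7 per 1000.
Codon 5 CUG (Leu): 2.9 per 1000.
Codon 6 UAU (Tyr): 37.2 per 1000.
Codon 7 UUU (Phe): 27.1 per 1000.
Lowest frequency is 2.9 at codon 5.

5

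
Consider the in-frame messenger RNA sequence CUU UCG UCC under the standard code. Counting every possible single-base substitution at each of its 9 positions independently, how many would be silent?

Codon 1 (CUU, Leu): 3 synonymous substitutions.
Codon 2 (UCG, Ser): 3 synonymous substitutions.
Codon 3 (UCC, Ser): 3 synonymous substitutions.
Total: 3 + 3 + 3 = 9.

9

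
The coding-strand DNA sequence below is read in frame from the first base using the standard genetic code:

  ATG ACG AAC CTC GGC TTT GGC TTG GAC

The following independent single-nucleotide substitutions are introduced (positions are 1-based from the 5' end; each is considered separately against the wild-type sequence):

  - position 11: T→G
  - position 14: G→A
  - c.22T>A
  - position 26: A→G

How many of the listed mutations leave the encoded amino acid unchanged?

0

Codon 4: CTC (Leu) → CGC (Arg) — missense.
Codon 5: GGC (Gly) → GAC (Asp) — missense.
Codon 8: TTG (Leu) → ATG (Met) — missense.
Codon 9: GAC (Asp) → GGC (Gly) — missense.
Synonymous: 0 of 4.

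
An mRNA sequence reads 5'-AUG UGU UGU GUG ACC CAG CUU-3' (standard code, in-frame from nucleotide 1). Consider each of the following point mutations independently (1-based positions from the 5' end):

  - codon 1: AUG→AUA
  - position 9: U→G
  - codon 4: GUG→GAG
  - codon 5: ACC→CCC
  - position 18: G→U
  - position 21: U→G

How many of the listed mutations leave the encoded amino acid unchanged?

Codon 1: AUG (Met) → AUA (Ile) — missense.
Codon 3: UGU (Cys) → UGG (Trp) — missense.
Codon 4: GUG (Val) → GAG (Glu) — missense.
Codon 5: ACC (Thr) → CCC (Pro) — missense.
Codon 6: CAG (Gln) → CAU (His) — missense.
Codon 7: CUU (Leu) → CUG (Leu) — synonymous.
Synonymous: 1 of 6.

1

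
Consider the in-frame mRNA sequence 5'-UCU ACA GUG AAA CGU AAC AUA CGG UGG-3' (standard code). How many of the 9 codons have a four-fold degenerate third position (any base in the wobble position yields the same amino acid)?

Codon 1 UCU (Ser): third position 4-fold.
Codon 2 ACA (Thr): third position 4-fold.
Codon 3 GUG (Val): third position 4-fold.
Codon 4 AAA (Lys): third position 2-fold.
Codon 5 CGU (Arg): third position 4-fold.
Codon 6 AAC (Asn): third position 2-fold.
Codon 7 AUA (Ile): third position 3-fold.
Codon 8 CGG (Arg): third position 4-fold.
Codon 9 UGG (Trp): third position 1-fold.
Four-fold degenerate third positions: 5.

5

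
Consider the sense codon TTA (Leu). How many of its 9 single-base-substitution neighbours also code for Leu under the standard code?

Position 1: CTA → 1 synonymous.
Position 2: none → 0 synonymous.
Position 3: TTG → 1 synonymous.
Total: 1 + 0 + 1 = 2.

2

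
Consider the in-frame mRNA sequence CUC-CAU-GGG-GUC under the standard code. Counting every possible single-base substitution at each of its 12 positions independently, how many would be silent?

10

Codon 1 (CUC, Leu): 3 synonymous substitutions.
Codon 2 (CAU, His): 1 synonymous substitution.
Codon 3 (GGG, Gly): 3 synonymous substitutions.
Codon 4 (GUC, Val): 3 synonymous substitutions.
Total: 3 + 1 + 3 + 3 = 10.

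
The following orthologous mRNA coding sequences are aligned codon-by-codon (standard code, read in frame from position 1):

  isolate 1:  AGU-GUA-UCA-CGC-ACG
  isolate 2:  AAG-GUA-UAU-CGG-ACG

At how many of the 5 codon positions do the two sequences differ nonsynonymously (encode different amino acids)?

2

Codon 1: AGU Ser / AAG Lys — nonsynonymous.
Codon 2: GUA Val / GUA Val — identical.
Codon 3: UCA Ser / UAU Tyr — nonsynonymous.
Codon 4: CGC Arg / CGG Arg — synonymous.
Codon 5: ACG Thr / ACG Thr — identical.
Nonsynonymous differences: 2.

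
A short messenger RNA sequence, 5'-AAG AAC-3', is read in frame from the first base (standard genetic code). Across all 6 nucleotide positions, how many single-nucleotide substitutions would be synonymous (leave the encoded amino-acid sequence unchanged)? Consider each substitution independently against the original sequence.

2

Codon 1 (AAG, Lys): 1 synonymous substitution.
Codon 2 (AAC, Asn): 1 synonymous substitution.
Total: 1 + 1 = 2.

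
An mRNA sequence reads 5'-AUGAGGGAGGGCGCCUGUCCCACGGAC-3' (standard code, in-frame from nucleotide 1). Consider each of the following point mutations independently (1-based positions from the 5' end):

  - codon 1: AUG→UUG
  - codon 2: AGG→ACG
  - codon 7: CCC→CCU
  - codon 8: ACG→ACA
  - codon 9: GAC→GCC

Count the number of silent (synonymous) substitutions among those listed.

2

Codon 1: AUG (Met) → UUG (Leu) — missense.
Codon 2: AGG (Arg) → ACG (Thr) — missense.
Codon 7: CCC (Pro) → CCU (Pro) — synonymous.
Codon 8: ACG (Thr) → ACA (Thr) — synonymous.
Codon 9: GAC (Asp) → GCC (Ala) — missense.
Synonymous: 2 of 5.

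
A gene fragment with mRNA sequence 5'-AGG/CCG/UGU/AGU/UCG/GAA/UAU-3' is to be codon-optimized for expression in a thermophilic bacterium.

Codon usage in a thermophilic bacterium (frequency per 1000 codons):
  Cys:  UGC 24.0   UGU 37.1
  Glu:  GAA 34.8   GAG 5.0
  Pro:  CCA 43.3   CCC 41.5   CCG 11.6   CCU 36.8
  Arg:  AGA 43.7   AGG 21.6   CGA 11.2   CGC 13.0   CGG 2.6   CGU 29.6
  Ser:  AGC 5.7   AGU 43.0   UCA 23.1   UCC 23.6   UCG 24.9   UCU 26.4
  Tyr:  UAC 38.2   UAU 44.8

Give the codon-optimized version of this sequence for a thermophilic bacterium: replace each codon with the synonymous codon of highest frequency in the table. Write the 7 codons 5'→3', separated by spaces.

Codon 1 (Arg): best is AGA at 43.7.
Codon 2 (Pro): best is CCA at 43.3.
Codon 3 (Cys): best is UGU at 37.1.
Codon 4 (Ser): best is AGU at 43.0.
Codon 5 (Ser): best is AGU at 43.0.
Codon 6 (Glu): best is GAA at 34.8.
Codon 7 (Tyr): best is UAU at 44.8.

AGA CCA UGU AGU AGU GAA UAU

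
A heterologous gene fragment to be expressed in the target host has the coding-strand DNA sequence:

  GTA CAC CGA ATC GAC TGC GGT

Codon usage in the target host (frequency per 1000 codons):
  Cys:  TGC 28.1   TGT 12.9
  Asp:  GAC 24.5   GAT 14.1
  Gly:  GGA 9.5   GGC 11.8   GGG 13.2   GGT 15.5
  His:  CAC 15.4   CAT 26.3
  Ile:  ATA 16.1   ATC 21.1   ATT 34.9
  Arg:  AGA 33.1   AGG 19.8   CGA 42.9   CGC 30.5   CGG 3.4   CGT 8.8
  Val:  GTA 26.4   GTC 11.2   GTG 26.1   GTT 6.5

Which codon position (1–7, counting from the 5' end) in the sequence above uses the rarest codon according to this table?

2

Codon 1 GTA (Val): 26.4 per 1000.
Codon 2 CAC (His): 15.4 per 1000.
Codon 3 CGA (Arg): 42.9 per 1000.
Codon 4 ATC (Ile): 21.1 per 1000.
Codon 5 GAC (Asp): 24.5 per 1000.
Codon 6 TGC (Cys): 28.1 per 1000.
Codon 7 GGT (Gly): 15.5 per 1000.
Lowest frequency is 15.4 at codon 2.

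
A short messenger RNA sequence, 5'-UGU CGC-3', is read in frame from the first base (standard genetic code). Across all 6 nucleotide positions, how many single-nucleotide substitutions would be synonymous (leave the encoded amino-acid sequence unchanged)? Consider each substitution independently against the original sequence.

Codon 1 (UGU, Cys): 1 synonymous substitution.
Codon 2 (CGC, Arg): 3 synonymous substitutions.
Total: 1 + 3 = 4.

4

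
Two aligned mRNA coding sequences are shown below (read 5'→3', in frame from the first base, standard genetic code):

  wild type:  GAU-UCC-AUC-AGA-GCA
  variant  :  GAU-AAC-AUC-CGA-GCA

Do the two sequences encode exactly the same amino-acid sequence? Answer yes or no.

Codon 1: GAU Asp / GAU Asp — identical.
Codon 2: UCC Ser / AAC Asn — nonsynonymous.
Codon 3: AUC Ile / AUC Ile — identical.
Codon 4: AGA Arg / CGA Arg — synonymous.
Codon 5: GCA Ala / GCA Ala — identical.
Nonsynonymous differences: 1 → different protein.

no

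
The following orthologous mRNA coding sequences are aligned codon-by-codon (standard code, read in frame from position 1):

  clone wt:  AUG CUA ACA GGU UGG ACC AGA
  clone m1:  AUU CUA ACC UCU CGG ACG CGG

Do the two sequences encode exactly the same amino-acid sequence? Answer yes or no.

no

Codon 1: AUG Met / AUU Ile — nonsynonymous.
Codon 2: CUA Leu / CUA Leu — identical.
Codon 3: ACA Thr / ACC Thr — synonymous.
Codon 4: GGU Gly / UCU Ser — nonsynonymous.
Codon 5: UGG Trp / CGG Arg — nonsynonymous.
Codon 6: ACC Thr / ACG Thr — synonymous.
Codon 7: AGA Arg / CGG Arg — synonymous.
Nonsynonymous differences: 3 → different protein.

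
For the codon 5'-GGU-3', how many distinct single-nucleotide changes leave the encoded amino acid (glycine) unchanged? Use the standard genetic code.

3

Position 1: none → 0 synonymous.
Position 2: none → 0 synonymous.
Position 3: GGC, GGA, GGG → 3 synonymous.
Total: 0 + 0 + 3 = 3.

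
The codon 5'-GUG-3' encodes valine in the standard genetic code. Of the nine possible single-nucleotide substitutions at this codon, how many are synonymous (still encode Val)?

3

Position 1: none → 0 synonymous.
Position 2: none → 0 synonymous.
Position 3: GUU, GUC, GUA → 3 synonymous.
Total: 0 + 0 + 3 = 3.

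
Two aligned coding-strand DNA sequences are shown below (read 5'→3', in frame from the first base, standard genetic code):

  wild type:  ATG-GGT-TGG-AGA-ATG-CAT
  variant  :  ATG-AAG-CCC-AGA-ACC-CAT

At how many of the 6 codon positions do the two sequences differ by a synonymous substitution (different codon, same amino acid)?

0

Codon 1: ATG Met / ATG Met — identical.
Codon 2: GGT Gly / AAG Lys — nonsynonymous.
Codon 3: TGG Trp / CCC Pro — nonsynonymous.
Codon 4: AGA Arg / AGA Arg — identical.
Codon 5: ATG Met / ACC Thr — nonsynonymous.
Codon 6: CAT His / CAT His — identical.
Synonymous differences: 0.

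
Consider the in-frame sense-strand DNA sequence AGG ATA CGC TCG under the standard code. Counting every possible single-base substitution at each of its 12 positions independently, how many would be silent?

Codon 1 (AGG, Arg): 2 synonymous substitutions.
Codon 2 (ATA, Ile): 2 synonymous substitutions.
Codon 3 (CGC, Arg): 3 synonymous substitutions.
Codon 4 (TCG, Ser): 3 synonymous substitutions.
Total: 2 + 2 + 3 + 3 = 10.

10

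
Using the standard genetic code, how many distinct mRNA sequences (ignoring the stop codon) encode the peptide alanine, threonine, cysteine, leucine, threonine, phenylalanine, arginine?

Ala: 4 codons.
Thr: 4 codons.
Cys: 2 codons.
Leu: 6 codons.
Thr: 4 codons.
Phe: 2 codons.
Arg: 6 codons.
4 × 4 × 2 × 6 × 4 × 2 × 6 = 9216.

9216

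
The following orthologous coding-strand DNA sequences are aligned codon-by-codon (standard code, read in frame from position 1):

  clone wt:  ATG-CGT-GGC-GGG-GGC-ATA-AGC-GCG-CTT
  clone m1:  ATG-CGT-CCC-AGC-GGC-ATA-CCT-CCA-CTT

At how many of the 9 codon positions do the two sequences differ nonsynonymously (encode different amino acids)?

Codon 1: ATG Met / ATG Met — identical.
Codon 2: CGT Arg / CGT Arg — identical.
Codon 3: GGC Gly / CCC Pro — nonsynonymous.
Codon 4: GGG Gly / AGC Ser — nonsynonymous.
Codon 5: GGC Gly / GGC Gly — identical.
Codon 6: ATA Ile / ATA Ile — identical.
Codon 7: AGC Ser / CCT Pro — nonsynonymous.
Codon 8: GCG Ala / CCA Pro — nonsynonymous.
Codon 9: CTT Leu / CTT Leu — identical.
Nonsynonymous differences: 4.

4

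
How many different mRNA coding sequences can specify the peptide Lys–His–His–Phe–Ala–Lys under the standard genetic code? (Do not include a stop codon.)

128

Lys: 2 codons.
His: 2 codons.
His: 2 codons.
Phe: 2 codons.
Ala: 4 codons.
Lys: 2 codons.
2 × 2 × 2 × 2 × 4 × 2 = 128.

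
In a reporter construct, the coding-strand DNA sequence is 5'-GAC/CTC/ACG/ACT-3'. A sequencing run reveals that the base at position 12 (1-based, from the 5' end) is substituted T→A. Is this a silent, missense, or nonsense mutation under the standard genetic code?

silent

Position 12 falls in codon 4: ACT → Thr.
After the substitution the codon is ACA → Thr.
Both encode Thr, so the change is synonymous.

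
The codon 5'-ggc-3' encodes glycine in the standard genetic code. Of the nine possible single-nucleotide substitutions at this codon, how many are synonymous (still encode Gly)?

Position 1: none → 0 synonymous.
Position 2: none → 0 synonymous.
Position 3: GGT, GGA, GGG → 3 synonymous.
Total: 0 + 0 + 3 = 3.

3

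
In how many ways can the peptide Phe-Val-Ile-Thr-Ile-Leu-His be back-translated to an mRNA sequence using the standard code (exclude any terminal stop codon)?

3456

Phe: 2 codons.
Val: 4 codons.
Ile: 3 codons.
Thr: 4 codons.
Ile: 3 codons.
Leu: 6 codons.
His: 2 codons.
2 × 4 × 3 × 4 × 3 × 6 × 2 = 3456.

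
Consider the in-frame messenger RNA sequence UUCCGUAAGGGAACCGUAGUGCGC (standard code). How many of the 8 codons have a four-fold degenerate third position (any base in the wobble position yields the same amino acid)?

Codon 1 UUC (Phe): third position 2-fold.
Codon 2 CGU (Arg): third position 4-fold.
Codon 3 AAG (Lys): third position 2-fold.
Codon 4 GGA (Gly): third position 4-fold.
Codon 5 ACC (Thr): third position 4-fold.
Codon 6 GUA (Val): third position 4-fold.
Codon 7 GUG (Val): third position 4-fold.
Codon 8 CGC (Arg): third position 4-fold.
Four-fold degenerate third positions: 6.

6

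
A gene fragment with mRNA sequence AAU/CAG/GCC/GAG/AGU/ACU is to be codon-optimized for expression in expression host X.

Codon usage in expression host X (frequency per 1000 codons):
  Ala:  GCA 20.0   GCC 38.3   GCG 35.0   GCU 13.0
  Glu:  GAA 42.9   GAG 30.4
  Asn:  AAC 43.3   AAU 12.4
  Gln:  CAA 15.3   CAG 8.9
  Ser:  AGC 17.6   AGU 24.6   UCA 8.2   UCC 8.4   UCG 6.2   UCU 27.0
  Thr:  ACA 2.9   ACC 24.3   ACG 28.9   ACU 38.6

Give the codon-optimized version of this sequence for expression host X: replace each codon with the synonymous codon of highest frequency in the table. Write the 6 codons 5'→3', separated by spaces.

Codon 1 (Asn): best is AAC at 43.3.
Codon 2 (Gln): best is CAA at 15.3.
Codon 3 (Ala): best is GCC at 38.3.
Codon 4 (Glu): best is GAA at 42.9.
Codon 5 (Ser): best is UCU at 27.0.
Codon 6 (Thr): best is ACU at 38.6.

AAC CAA GCC GAA UCU ACU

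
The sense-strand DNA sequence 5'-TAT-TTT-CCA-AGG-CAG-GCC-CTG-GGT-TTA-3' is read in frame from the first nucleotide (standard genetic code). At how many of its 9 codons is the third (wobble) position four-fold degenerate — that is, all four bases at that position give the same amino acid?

Codon 1 TAT (Tyr): third position 2-fold.
Codon 2 TTT (Phe): third position 2-fold.
Codon 3 CCA (Pro): third position 4-fold.
Codon 4 AGG (Arg): third position 2-fold.
Codon 5 CAG (Gln): third position 2-fold.
Codon 6 GCC (Ala): third position 4-fold.
Codon 7 CTG (Leu): third position 4-fold.
Codon 8 GGT (Gly): third position 4-fold.
Codon 9 TTA (Leu): third position 2-fold.
Four-fold degenerate third positions: 4.

4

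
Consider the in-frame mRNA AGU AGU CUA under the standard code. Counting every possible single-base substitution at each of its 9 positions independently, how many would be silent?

Codon 1 (AGU, Ser): 1 synonymous substitution.
Codon 2 (AGU, Ser): 1 synonymous substitution.
Codon 3 (CUA, Leu): 4 synonymous substitutions.
Total: 1 + 1 + 4 = 6.

6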